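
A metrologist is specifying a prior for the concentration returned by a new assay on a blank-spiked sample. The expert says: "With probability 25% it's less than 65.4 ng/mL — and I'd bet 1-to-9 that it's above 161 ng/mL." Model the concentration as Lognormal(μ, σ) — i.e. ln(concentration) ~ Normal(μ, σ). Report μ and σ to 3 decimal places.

If T ~ Lognormal(μ,σ) then ln T ~ Normal(μ,σ), so the p-quantile of ln T is μ + z_p·σ.
ln(65.4) = 4.181 and ln(161) = 5.081; z_{0.25} = -0.6745, z_{0.9} = 1.282.
σ = (5.081 − 4.181)/(1.282 − (-0.6745)) = 0.461.
μ = 4.181 − (-0.6745)·0.461 = 4.491.

μ ≈ 4.491, σ ≈ 0.461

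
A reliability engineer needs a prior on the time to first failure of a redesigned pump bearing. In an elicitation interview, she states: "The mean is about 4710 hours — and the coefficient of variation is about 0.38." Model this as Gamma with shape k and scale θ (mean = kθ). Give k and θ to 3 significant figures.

For Gamma(k, scale θ): mean = kθ, variance = kθ², so CV = 1/√k.
CV = 0.38, hence k = 1/CV² = 6.93.
Then θ = mean/k = 4710/6.93 = 680.

k ≈ 6.93, θ ≈ 680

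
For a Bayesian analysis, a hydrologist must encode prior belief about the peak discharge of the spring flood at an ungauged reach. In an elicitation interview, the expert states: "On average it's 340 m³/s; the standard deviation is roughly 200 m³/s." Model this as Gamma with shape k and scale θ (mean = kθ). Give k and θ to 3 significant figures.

For Gamma(k, scale θ): mean = kθ, variance = kθ², so CV = 1/√k.
CV = SD/mean = 200/340 = 0.5882, hence k = 1/CV² = 2.89.
Then θ = mean/k = 340/2.89 = 118.

k ≈ 2.89, θ ≈ 118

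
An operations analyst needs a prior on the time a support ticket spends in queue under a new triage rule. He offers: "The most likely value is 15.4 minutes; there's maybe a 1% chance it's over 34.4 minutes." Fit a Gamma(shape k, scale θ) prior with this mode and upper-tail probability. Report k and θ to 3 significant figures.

k ≈ 8.44, θ ≈ 2.07

Gamma(k,θ) with k>1 has mode (k−1)θ, so θ = 15.4/(k−1).
Need P(X < 34.4) = 0.99 with θ tied to k this way. Start at k = 2, θ = 15.4: P(X<34.4) ≈ 0.654.
Too low — raise k to concentrate. Iterating converges to k ≈ 8.44.
Then θ = 15.4/(8.44−1) ≈ 2.07.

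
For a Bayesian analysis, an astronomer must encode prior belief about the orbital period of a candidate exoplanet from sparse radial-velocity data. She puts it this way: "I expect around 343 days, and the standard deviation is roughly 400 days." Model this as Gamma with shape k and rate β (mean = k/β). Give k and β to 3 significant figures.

k ≈ 0.735, β ≈ 0.00214

For Gamma(k, rate β): mean = k/β, variance = k/β², so CV = 1/√k.
CV = SD/mean = 400/343 = 1.166, hence k = 1/CV² = 0.735.
Then β = k/mean = 0.735/343 = 0.00214.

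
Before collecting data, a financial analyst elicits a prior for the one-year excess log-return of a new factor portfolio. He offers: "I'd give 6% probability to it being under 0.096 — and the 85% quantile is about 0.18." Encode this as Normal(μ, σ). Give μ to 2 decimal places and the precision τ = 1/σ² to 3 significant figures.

μ = 0.15, τ = 952

For Normal(μ,σ), the p-quantile is μ + z_p·σ. Here z_{0.06} = -1.555, z_{0.85} = 1.036.
So 0.096 = μ − 1.555σ and 0.18 = μ + 1.036σ.
Subtracting: σ = (0.18 − 0.096)/(1.036 − (-1.555)) = 0.03.
Then μ = 0.096 − (-1.555)·0.03 = 0.15.
Precision τ = 1/σ² = 1/0.03242² = 952.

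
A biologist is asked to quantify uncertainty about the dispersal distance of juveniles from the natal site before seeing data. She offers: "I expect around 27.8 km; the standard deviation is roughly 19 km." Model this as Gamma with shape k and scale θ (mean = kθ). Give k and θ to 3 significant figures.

k ≈ 2.14, θ ≈ 13

For Gamma(k, scale θ): mean = kθ, variance = kθ², so CV = 1/√k.
CV = SD/mean = 19/27.8 = 0.6835, hence k = 1/CV² = 2.14.
Then θ = mean/k = 27.8/2.14 = 13.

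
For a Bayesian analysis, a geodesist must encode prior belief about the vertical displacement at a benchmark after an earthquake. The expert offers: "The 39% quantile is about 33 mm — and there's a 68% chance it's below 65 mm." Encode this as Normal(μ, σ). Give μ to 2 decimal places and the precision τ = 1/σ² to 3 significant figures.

The p-quantile of Normal(μ,σ) is μ + z_p·σ, with z_{0.39} = -0.2793 and z_{0.68} = 0.4677.
Eliminate σ: μ = (z₂·x₁ − z₁·x₂)/(z₂ − z₁) = (0.4677·33 − (-0.2793)·65)/0.747 = 44.97.
Then σ = (x₂ − x₁)/(z₂ − z₁) = (65 − 33)/0.747 = 42.84.
Precision τ = 1/σ² = 1/42.84² = 0.000545.

μ = 44.97, τ = 0.000545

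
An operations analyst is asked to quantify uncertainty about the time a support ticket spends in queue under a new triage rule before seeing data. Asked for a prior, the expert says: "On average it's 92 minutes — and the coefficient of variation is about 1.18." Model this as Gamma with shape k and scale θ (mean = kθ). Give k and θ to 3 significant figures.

k ≈ 0.718, θ ≈ 128

For Gamma(k, scale θ): mean = kθ, variance = kθ², so CV = 1/√k.
CV = 1.18, hence k = 1/CV² = 0.718.
Then θ = mean/k = 92/0.718 = 128.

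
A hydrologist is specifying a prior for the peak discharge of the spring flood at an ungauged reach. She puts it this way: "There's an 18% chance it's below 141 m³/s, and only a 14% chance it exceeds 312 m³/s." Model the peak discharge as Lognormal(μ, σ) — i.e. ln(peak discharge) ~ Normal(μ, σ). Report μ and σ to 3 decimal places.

μ ≈ 5.313, σ ≈ 0.398

If T ~ Lognormal(μ,σ) then ln T ~ Normal(μ,σ), so the p-quantile of ln T is μ + z_p·σ.
ln(141) = 4.949 and ln(312) = 5.743; z_{0.18} = -0.9154, z_{0.86} = 1.08.
σ = (5.743 − 4.949)/(1.08 − (-0.9154)) = 0.398.
μ = 4.949 − (-0.9154)·0.398 = 5.313.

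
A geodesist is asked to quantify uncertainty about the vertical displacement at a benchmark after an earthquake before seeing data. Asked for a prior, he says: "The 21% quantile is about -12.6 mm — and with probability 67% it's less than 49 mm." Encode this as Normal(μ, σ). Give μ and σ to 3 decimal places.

μ = 27.257, σ = 49.425

The p-quantile of Normal(μ,σ) is μ + z_p·σ, with z_{0.21} = -0.8064 and z_{0.67} = 0.4399.
Eliminate σ: μ = (z₂·x₁ − z₁·x₂)/(z₂ − z₁) = (0.4399·-12.6 − (-0.8064)·49)/1.246 = 27.257.
Then σ = (x₂ − x₁)/(z₂ − z₁) = (49 − -12.6)/1.246 = 49.425.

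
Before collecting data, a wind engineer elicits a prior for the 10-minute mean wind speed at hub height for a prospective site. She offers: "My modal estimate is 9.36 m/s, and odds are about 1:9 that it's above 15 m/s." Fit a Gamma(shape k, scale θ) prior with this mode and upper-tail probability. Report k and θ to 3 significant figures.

Gamma(k,θ) with k>1 has mode (k−1)θ, so θ = 9.36/(k−1).
Need P(X < 15) = 0.9 with θ tied to k this way. Start at k = 2, θ = 9.36: P(X<15) ≈ 0.476.
Too low — raise k to concentrate. Iterating converges to k ≈ 9.45.
Then θ = 9.36/(9.45−1) ≈ 1.11.

k ≈ 9.45, θ ≈ 1.11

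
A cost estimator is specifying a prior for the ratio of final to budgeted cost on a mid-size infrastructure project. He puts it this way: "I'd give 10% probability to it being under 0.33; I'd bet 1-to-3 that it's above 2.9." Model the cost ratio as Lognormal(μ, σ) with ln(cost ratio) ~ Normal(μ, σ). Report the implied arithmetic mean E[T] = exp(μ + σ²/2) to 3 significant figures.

E[T] ≈ 2.54

If T ~ Lognormal(μ,σ) then ln T ~ Normal(μ,σ), so the p-quantile of ln T is μ + z_p·σ.
ln(0.33) = -1.109 and ln(2.9) = 1.065; z_{0.1} = -1.282, z_{0.75} = 0.6745.
σ = (1.065 − -1.109)/(0.6745 − (-1.282)) = 1.111.
μ = -1.109 − (-1.282)·1.111 = 0.315.
E[T] = exp(μ + σ²/2) = exp(0.315 + 0.6173) = 2.54.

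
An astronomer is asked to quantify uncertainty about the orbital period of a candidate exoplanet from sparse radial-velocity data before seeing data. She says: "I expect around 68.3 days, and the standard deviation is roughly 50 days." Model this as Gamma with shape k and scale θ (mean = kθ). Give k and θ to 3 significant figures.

k ≈ 1.87, θ ≈ 36.6

For Gamma(k, scale θ): mean = kθ, variance = kθ², so CV = 1/√k.
CV = SD/mean = 50/68.3 = 0.7321, hence k = 1/CV² = 1.87.
Then θ = mean/k = 68.3/1.87 = 36.6.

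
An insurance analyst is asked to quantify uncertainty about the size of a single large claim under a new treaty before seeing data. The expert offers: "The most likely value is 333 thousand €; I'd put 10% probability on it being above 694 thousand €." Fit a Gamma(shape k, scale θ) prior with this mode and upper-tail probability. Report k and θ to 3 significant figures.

Gamma(k,θ) with k>1 has mode (k−1)θ, so θ = 333/(k−1).
Need P(X < 694) = 0.9 with θ tied to k this way. Start at k = 2, θ = 333: P(X<694) ≈ 0.616.
Too low — raise k to concentrate. Iterating converges to k ≈ 4.56.
Then θ = 333/(4.56−1) ≈ 93.5.

k ≈ 4.56, θ ≈ 93.5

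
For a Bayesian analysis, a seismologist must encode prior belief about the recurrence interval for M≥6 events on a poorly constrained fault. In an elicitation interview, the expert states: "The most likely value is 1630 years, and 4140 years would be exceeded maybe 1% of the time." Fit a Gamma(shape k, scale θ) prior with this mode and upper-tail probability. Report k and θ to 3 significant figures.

k ≈ 6.38, θ ≈ 303

Gamma(k,θ) with k>1 has mode (k−1)θ, so θ = 1630/(k−1).
Need P(X < 4140) = 0.99 with θ tied to k this way. Start at k = 2, θ = 1630: P(X<4140) ≈ 0.721.
Too low — raise k to concentrate. Iterating converges to k ≈ 6.38.
Then θ = 1630/(6.38−1) ≈ 303.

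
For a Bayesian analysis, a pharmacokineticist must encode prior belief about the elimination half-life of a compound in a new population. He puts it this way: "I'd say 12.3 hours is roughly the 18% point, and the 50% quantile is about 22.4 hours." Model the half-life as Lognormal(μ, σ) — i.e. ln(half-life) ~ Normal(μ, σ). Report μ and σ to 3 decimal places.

If T ~ Lognormal(μ,σ) then ln T ~ Normal(μ,σ), so the p-quantile of ln T is μ + z_p·σ.
ln(12.3) = 2.51 and ln(22.4) = 3.109; z_{0.18} = -0.9154, z_{0.5} = 0.
σ = (3.109 − 2.51)/(0 − (-0.9154)) = 0.655.
μ = 2.51 − (-0.9154)·0.655 = 3.109.

μ ≈ 3.109, σ ≈ 0.655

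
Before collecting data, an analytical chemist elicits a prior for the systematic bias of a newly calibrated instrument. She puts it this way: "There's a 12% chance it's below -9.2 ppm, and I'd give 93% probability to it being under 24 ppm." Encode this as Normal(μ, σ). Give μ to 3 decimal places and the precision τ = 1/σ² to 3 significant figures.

μ = 5.516, τ = 0.00637

For Normal(μ,σ), the p-quantile is μ + z_p·σ. Here z_{0.12} = -1.175, z_{0.93} = 1.476.
So -9.2 = μ − 1.175σ and 24 = μ + 1.476σ.
Subtracting: σ = (24 − -9.2)/(1.476 − (-1.175)) = 12.525.
Then μ = -9.2 − (-1.175)·12.525 = 5.516.
Precision τ = 1/σ² = 1/12.52² = 0.00637.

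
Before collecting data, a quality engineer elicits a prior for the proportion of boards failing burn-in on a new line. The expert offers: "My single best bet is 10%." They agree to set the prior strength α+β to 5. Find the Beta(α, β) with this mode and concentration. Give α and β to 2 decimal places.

α = 1.30, β = 3.70

For α,β > 1 the Beta mode is (α−1)/(α+β−2). With α+β = 5, the mode is (α−1)/3.
Set (α−1)/3 = 0.1 → α = 1 + 0.1·3 = 1.30.
β = 5 − α = 3.70.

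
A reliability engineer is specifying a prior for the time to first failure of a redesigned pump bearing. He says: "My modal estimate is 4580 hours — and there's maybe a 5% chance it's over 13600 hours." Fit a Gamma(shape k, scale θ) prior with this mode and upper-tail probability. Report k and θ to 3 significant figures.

Gamma(k,θ) with k>1 has mode (k−1)θ, so θ = 4580/(k−1).
Need P(X < 13600) = 0.95 with θ tied to k this way. Start at k = 2, θ = 4580: P(X<13600) ≈ 0.796.
Too low — raise k to concentrate. Iterating converges to k ≈ 3.24.
Then θ = 4580/(3.24−1) ≈ 2040.

k ≈ 3.24, θ ≈ 2040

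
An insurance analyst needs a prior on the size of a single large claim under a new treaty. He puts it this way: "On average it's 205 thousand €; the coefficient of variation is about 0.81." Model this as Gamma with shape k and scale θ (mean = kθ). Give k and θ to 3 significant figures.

k ≈ 1.52, θ ≈ 135

For Gamma(k, scale θ): mean = kθ, variance = kθ², so CV = 1/√k.
CV = 0.81, hence k = 1/CV² = 1.52.
Then θ = mean/k = 205/1.52 = 135.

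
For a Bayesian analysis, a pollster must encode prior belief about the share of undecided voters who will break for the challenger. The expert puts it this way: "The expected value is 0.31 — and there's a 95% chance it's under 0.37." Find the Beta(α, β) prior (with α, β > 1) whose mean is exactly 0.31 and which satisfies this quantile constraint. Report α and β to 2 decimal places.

With mean 0.31 fixed, write α = 0.31s, β = 0.69s where s = α+β.
Need P(θ < 0.37) = 0.95 under Beta(0.31s, 0.69s). Normal approximation: (q−m)/√(m(1−m)/s) ≈ z_{0.95} = 1.64, so s ≈ 0.31·0.69·(1.64)²/(0.37−0.31)² = 160.8.
At s = 160.8: P(θ<0.37) ≈ 0.947. Adjusting to match 0.95 gives s ≈ 166.92.
So α = 0.31·166.92 ≈ 51.75, β = 0.69·166.92 ≈ 115.18.

α ≈ 51.75, β ≈ 115.18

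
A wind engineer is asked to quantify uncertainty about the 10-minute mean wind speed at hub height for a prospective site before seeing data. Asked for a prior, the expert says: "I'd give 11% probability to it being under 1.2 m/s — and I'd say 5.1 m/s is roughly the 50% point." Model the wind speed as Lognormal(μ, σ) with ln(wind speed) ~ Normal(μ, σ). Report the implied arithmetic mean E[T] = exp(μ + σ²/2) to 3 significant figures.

E[T] ≈ 10.2 m/s

If T ~ Lognormal(μ,σ) then ln T ~ Normal(μ,σ), so the p-quantile of ln T is μ + z_p·σ.
ln(1.2) = 0.1823 and ln(5.1) = 1.629; z_{0.11} = -1.227, z_{0.5} = 0.
σ = (1.629 − 0.1823)/(0 − (-1.227)) = 1.180.
μ = 0.1823 − (-1.227)·1.180 = 1.629.
E[T] = exp(μ + σ²/2) = exp(1.629 + 0.6958) = 10.2 m/s.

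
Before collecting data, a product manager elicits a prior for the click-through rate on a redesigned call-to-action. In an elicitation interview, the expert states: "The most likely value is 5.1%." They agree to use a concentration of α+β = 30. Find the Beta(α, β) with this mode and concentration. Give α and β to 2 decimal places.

For α,β > 1 the Beta mode is (α−1)/(α+β−2). With α+β = 30, the mode is (α−1)/28.
Set (α−1)/28 = 0.051 → α = 1 + 0.051·28 = 2.43.
β = 30 − α = 27.57.

α = 2.43, β = 27.57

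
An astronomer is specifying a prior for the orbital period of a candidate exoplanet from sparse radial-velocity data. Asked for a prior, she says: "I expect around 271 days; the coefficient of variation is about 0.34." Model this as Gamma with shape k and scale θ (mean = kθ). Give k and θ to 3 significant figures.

For Gamma(k, scale θ): mean = kθ, variance = kθ², so CV = 1/√k.
CV = 0.34, hence k = 1/CV² = 8.65.
Then θ = mean/k = 271/8.65 = 31.3.

k ≈ 8.65, θ ≈ 31.3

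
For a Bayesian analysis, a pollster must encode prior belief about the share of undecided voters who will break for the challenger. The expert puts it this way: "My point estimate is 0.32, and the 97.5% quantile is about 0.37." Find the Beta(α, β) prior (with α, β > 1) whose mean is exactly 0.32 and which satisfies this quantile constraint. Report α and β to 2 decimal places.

α ≈ 110.85, β ≈ 235.55

With mean 0.32 fixed, write α = 0.32s, β = 0.68s where s = α+β.
Need P(θ < 0.37) = 0.975 under Beta(0.32s, 0.68s). Normal approximation: (q−m)/√(m(1−m)/s) ≈ z_{0.975} = 1.96, so s ≈ 0.32·0.68·(1.96)²/(0.37−0.32)² = 334.4.
At s = 334.4: P(θ<0.37) ≈ 0.973. Adjusting to match 0.975 gives s ≈ 346.40.
So α = 0.32·346.40 ≈ 110.85, β = 0.68·346.40 ≈ 235.55.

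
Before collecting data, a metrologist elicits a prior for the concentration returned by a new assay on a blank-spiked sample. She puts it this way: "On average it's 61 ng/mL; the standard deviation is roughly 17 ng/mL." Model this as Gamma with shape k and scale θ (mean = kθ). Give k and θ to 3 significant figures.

For Gamma(k, scale θ): mean = kθ, variance = kθ², so CV = 1/√k.
CV = SD/mean = 17/61 = 0.2787, hence k = 1/CV² = 12.9.
Then θ = mean/k = 61/12.9 = 4.74.

k ≈ 12.9, θ ≈ 4.74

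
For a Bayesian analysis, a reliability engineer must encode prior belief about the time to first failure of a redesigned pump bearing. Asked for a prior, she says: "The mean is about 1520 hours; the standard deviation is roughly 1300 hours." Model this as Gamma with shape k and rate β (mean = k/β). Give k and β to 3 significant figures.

For Gamma(k, rate β): mean = k/β, variance = k/β², so CV = 1/√k.
CV = SD/mean = 1300/1520 = 0.8553, hence k = 1/CV² = 1.37.
Then β = k/mean = 1.37/1520 = 0.000899.

k ≈ 1.37, β ≈ 0.000899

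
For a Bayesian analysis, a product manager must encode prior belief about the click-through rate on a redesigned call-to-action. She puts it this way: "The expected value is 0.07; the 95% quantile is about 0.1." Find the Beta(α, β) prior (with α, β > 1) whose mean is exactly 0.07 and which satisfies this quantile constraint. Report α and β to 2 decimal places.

With mean 0.07 fixed, write α = 0.07s, β = 0.93s where s = α+β.
Need P(θ < 0.1) = 0.95 under Beta(0.07s, 0.93s). Normal approximation: (q−m)/√(m(1−m)/s) ≈ z_{0.95} = 1.64, so s ≈ 0.07·0.93·(1.64)²/(0.1−0.07)² = 195.7.
At s = 195.7: P(θ<0.1) ≈ 0.939. Adjusting to match 0.95 gives s ≈ 224.01.
So α = 0.07·224.01 ≈ 15.68, β = 0.93·224.01 ≈ 208.33.

α ≈ 15.68, β ≈ 208.33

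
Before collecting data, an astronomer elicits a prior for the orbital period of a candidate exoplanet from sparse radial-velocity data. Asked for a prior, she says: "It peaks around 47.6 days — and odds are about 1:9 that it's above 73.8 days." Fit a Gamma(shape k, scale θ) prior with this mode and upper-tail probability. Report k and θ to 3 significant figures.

Gamma(k,θ) with k>1 has mode (k−1)θ, so θ = 47.6/(k−1).
Need P(X < 73.8) = 0.9 with θ tied to k this way. Start at k = 2, θ = 47.6: P(X<73.8) ≈ 0.459.
Too low — raise k to concentrate. Iterating converges to k ≈ 10.7.
Then θ = 47.6/(10.7−1) ≈ 4.9.

k ≈ 10.7, θ ≈ 4.9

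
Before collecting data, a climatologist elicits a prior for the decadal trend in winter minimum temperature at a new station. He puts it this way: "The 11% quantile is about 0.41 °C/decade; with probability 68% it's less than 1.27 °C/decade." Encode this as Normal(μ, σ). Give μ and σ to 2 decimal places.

μ = 1.03, σ = 0.51

For Normal(μ,σ), the p-quantile is μ + z_p·σ. Here z_{0.11} = -1.227, z_{0.68} = 0.4677.
So 0.41 = μ − 1.227σ and 1.27 = μ + 0.4677σ.
Subtracting: σ = (1.27 − 0.41)/(0.4677 − (-1.227)) = 0.51.
Then μ = 0.41 − (-1.227)·0.51 = 1.03.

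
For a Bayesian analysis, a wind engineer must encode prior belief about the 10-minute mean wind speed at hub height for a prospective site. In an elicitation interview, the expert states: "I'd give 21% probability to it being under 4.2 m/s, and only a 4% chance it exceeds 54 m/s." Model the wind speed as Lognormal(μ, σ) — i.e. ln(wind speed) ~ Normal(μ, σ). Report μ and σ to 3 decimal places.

If T ~ Lognormal(μ,σ) then ln T ~ Normal(μ,σ), so the p-quantile of ln T is μ + z_p·σ.
ln(4.2) = 1.435 and ln(54) = 3.989; z_{0.21} = -0.8064, z_{0.96} = 1.751.
σ = (3.989 − 1.435)/(1.751 − (-0.8064)) = 0.999.
μ = 1.435 − (-0.8064)·0.999 = 2.240.

μ ≈ 2.240, σ ≈ 0.999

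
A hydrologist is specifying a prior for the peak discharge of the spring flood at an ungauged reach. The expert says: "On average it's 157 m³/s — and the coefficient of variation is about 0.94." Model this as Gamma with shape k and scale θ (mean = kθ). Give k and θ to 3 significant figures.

For Gamma(k, scale θ): mean = kθ, variance = kθ², so CV = 1/√k.
CV = 0.94, hence k = 1/CV² = 1.13.
Then θ = mean/k = 157/1.13 = 139.

k ≈ 1.13, θ ≈ 139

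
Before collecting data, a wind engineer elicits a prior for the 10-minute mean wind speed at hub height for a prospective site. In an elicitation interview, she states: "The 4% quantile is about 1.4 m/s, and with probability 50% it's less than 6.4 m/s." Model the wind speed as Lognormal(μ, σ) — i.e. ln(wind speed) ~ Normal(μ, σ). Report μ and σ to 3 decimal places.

μ ≈ 1.856, σ ≈ 0.868

If T ~ Lognormal(μ,σ) then ln T ~ Normal(μ,σ), so the p-quantile of ln T is μ + z_p·σ.
ln(1.4) = 0.3365 and ln(6.4) = 1.856; z_{0.04} = -1.751, z_{0.5} = 0.
σ = (1.856 − 0.3365)/(0 − (-1.751)) = 0.868.
μ = 0.3365 − (-1.751)·0.868 = 1.856.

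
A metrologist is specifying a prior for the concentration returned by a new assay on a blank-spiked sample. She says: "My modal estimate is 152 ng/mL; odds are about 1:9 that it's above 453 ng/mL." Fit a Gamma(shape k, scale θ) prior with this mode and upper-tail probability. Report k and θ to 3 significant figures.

Gamma(k,θ) with k>1 has mode (k−1)θ, so θ = 152/(k−1).
Need P(X < 453) = 0.9 with θ tied to k this way. Start at k = 2, θ = 152: P(X<453) ≈ 0.798.
Too low — raise k to concentrate. Iterating converges to k ≈ 2.6.
Then θ = 152/(2.6−1) ≈ 95.3.

k ≈ 2.6, θ ≈ 95.3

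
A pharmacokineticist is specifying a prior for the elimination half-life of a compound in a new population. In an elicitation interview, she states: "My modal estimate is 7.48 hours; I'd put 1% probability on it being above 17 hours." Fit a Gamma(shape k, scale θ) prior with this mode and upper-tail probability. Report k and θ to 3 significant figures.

Gamma(k,θ) with k>1 has mode (k−1)θ, so θ = 7.48/(k−1).
Need P(X < 17) = 0.99 with θ tied to k this way. Start at k = 2, θ = 7.48: P(X<17) ≈ 0.663.
Too low — raise k to concentrate. Iterating converges to k ≈ 8.11.
Then θ = 7.48/(8.11−1) ≈ 1.05.

k ≈ 8.11, θ ≈ 1.05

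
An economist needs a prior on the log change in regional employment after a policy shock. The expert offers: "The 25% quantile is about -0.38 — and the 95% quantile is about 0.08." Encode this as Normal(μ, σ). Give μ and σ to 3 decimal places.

μ = -0.246, σ = 0.198

The p-quantile of Normal(μ,σ) is μ + z_p·σ, with z_{0.25} = -0.6745 and z_{0.95} = 1.645.
Eliminate σ: μ = (z₂·x₁ − z₁·x₂)/(z₂ − z₁) = (1.645·-0.38 − (-0.6745)·0.08)/2.319 = -0.246.
Then σ = (x₂ − x₁)/(z₂ − z₁) = (0.08 − -0.38)/2.319 = 0.198.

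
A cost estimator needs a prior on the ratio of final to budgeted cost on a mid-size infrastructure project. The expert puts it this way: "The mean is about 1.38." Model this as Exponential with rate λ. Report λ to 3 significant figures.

λ ≈ 0.725

Exponential mean = 1/λ, so λ = 1/1.38 = 0.725.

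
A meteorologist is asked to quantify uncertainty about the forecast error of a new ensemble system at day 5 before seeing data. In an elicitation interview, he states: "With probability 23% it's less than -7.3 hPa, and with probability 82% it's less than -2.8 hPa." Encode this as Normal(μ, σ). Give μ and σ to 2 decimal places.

For Normal(μ,σ), the p-quantile is μ + z_p·σ. Here z_{0.23} = -0.7388, z_{0.82} = 0.9154.
So -7.3 = μ − 0.7388σ and -2.8 = μ + 0.9154σ.
Subtracting: σ = (-2.8 − -7.3)/(0.9154 − (-0.7388)) = 2.72.
Then μ = -7.3 − (-0.7388)·2.72 = -5.29.

μ = -5.29, σ = 2.72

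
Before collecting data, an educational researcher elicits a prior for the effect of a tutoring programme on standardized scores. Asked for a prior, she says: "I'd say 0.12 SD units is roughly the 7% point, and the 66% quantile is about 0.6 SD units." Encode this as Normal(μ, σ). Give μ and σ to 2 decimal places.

The p-quantile of Normal(μ,σ) is μ + z_p·σ, with z_{0.07} = -1.476 and z_{0.66} = 0.4125.
Eliminate σ: μ = (z₂·x₁ − z₁·x₂)/(z₂ − z₁) = (0.4125·0.12 − (-1.476)·0.6)/1.888 = 0.50.
Then σ = (x₂ − x₁)/(z₂ − z₁) = (0.6 − 0.12)/1.888 = 0.25.

μ = 0.50, σ = 0.25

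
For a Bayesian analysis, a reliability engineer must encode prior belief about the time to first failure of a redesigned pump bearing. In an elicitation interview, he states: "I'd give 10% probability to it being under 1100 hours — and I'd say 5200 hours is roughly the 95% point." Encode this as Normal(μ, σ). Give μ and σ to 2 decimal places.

μ = 2895.50, σ = 1401.04

The p-quantile of Normal(μ,σ) is μ + z_p·σ, with z_{0.1} = -1.282 and z_{0.95} = 1.645.
Eliminate σ: μ = (z₂·x₁ − z₁·x₂)/(z₂ − z₁) = (1.645·1100 − (-1.282)·5200)/2.926 = 2895.50.
Then σ = (x₂ − x₁)/(z₂ − z₁) = (5200 − 1100)/2.926 = 1401.04.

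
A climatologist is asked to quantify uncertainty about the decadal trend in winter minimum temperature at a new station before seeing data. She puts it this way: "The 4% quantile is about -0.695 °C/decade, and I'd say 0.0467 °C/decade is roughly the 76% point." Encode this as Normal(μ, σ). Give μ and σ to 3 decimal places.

The p-quantile of Normal(μ,σ) is μ + z_p·σ, with z_{0.04} = -1.751 and z_{0.76} = 0.7063.
Eliminate σ: μ = (z₂·x₁ − z₁·x₂)/(z₂ − z₁) = (0.7063·-0.695 − (-1.751)·0.0467)/2.457 = -0.167.
Then σ = (x₂ − x₁)/(z₂ − z₁) = (0.0467 − -0.695)/2.457 = 0.302.

μ = -0.167, σ = 0.302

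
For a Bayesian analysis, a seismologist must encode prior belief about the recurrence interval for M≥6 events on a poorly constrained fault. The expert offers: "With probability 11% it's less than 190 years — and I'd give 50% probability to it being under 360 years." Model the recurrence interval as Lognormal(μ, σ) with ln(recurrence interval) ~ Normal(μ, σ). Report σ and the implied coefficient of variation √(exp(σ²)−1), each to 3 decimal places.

σ ≈ 0.521, CV ≈ 0.558

If T ~ Lognormal(μ,σ) then ln T ~ Normal(μ,σ), so the p-quantile of ln T is μ + z_p·σ.
ln(190) = 5.247 and ln(360) = 5.886; z_{0.11} = -1.227, z_{0.5} = 0.
σ = (5.886 − 5.247)/(0 − (-1.227)) = 0.521.
μ = 5.247 − (-1.227)·0.521 = 5.886.
CV = √(exp(σ²)−1) = √(exp(0.2715)−1) = 0.558.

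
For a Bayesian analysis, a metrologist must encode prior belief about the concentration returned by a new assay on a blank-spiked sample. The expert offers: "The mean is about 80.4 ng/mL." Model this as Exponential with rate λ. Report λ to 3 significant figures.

Exponential mean = 1/λ, so λ = 1/80.4 = 0.0124.

λ ≈ 0.0124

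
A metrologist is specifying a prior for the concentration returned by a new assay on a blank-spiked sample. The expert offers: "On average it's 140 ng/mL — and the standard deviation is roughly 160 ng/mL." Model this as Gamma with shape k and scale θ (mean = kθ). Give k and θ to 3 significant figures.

For Gamma(k, scale θ): mean = kθ, variance = kθ², so CV = 1/√k.
CV = SD/mean = 160/140 = 1.143, hence k = 1/CV² = 0.766.
Then θ = mean/k = 140/0.766 = 183.

k ≈ 0.766, θ ≈ 183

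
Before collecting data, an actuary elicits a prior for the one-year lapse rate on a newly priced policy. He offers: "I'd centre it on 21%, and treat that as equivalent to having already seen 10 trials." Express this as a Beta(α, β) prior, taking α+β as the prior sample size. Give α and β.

α = 2.1, β = 7.9

Under the effective-sample-size interpretation, Beta(α, β) has prior mean α/(α+β) and prior sample size α+β.
So α+β = 10 and α/(α+β) = 0.21, giving α = 0.21·10 = 2.1 and β = 10 − 2.1 = 7.9.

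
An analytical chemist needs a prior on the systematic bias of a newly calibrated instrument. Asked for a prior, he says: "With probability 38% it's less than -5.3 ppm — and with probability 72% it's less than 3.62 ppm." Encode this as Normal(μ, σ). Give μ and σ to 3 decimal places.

For Normal(μ,σ), the p-quantile is μ + z_p·σ. Here z_{0.38} = -0.3055, z_{0.72} = 0.5828.
So -5.3 = μ − 0.3055σ and 3.62 = μ + 0.5828σ.
Subtracting: σ = (3.62 − -5.3)/(0.5828 − (-0.3055)) = 10.041.
Then μ = -5.3 − (-0.3055)·10.041 = -2.233.

μ = -2.233, σ = 10.041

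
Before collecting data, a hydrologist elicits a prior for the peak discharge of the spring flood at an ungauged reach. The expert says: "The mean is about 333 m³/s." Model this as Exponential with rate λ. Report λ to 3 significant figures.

Exponential mean = 1/λ, so λ = 1/333.0 = 0.003.

λ ≈ 0.003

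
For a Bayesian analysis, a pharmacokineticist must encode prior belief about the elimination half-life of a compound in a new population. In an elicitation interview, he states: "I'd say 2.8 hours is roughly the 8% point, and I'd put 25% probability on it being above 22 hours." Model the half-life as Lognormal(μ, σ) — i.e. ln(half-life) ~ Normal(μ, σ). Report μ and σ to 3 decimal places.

μ ≈ 2.422, σ ≈ 0.991

If T ~ Lognormal(μ,σ) then ln T ~ Normal(μ,σ), so the p-quantile of ln T is μ + z_p·σ.
ln(2.8) = 1.03 and ln(22) = 3.091; z_{0.08} = -1.405, z_{0.75} = 0.6745.
σ = (3.091 − 1.03)/(0.6745 − (-1.405)) = 0.991.
μ = 1.03 − (-1.405)·0.991 = 2.422.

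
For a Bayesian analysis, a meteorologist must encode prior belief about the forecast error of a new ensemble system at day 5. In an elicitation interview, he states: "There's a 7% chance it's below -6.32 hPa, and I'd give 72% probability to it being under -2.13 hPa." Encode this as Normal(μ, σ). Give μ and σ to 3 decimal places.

μ = -3.316, σ = 2.035

The p-quantile of Normal(μ,σ) is μ + z_p·σ, with z_{0.07} = -1.476 and z_{0.72} = 0.5828.
Eliminate σ: μ = (z₂·x₁ − z₁·x₂)/(z₂ − z₁) = (0.5828·-6.32 − (-1.476)·-2.13)/2.059 = -3.316.
Then σ = (x₂ − x₁)/(z₂ − z₁) = (-2.13 − -6.32)/2.059 = 2.035.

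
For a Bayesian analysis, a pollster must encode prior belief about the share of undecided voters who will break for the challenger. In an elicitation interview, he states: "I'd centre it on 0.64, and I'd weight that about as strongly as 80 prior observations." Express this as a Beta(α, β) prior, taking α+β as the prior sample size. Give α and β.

α = 51.2, β = 28.8

Under the effective-sample-size interpretation, Beta(α, β) has prior mean α/(α+β) and prior sample size α+β.
So α+β = 80 and α/(α+β) = 0.64, giving α = 0.64·80 = 51.2 and β = 80 − 51.2 = 28.8.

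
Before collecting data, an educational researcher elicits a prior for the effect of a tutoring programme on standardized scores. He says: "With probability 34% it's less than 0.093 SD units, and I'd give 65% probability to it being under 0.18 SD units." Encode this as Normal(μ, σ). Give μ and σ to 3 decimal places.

The p-quantile of Normal(μ,σ) is μ + z_p·σ, with z_{0.34} = -0.4125 and z_{0.65} = 0.3853.
Eliminate σ: μ = (z₂·x₁ − z₁·x₂)/(z₂ − z₁) = (0.3853·0.093 − (-0.4125)·0.18)/0.7978 = 0.138.
Then σ = (x₂ − x₁)/(z₂ − z₁) = (0.18 − 0.093)/0.7978 = 0.109.

μ = 0.138, σ = 0.109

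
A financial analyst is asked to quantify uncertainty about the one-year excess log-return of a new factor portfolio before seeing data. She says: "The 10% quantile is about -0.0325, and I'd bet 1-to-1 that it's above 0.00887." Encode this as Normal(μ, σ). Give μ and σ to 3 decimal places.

μ = 0.009, σ = 0.032

The p-quantile of Normal(μ,σ) is μ + z_p·σ, with z_{0.1} = -1.282 and z_{0.5} = 0.
Eliminate σ: μ = (z₂·x₁ − z₁·x₂)/(z₂ − z₁) = (0·-0.0325 − (-1.282)·0.00887)/1.282 = 0.009.
Then σ = (x₂ − x₁)/(z₂ − z₁) = (0.00887 − -0.0325)/1.282 = 0.032.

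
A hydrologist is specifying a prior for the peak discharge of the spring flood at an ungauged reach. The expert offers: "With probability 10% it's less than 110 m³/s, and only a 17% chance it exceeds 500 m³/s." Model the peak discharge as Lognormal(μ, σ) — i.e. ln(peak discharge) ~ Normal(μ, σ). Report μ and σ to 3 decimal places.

If T ~ Lognormal(μ,σ) then ln T ~ Normal(μ,σ), so the p-quantile of ln T is μ + z_p·σ.
ln(110) = 4.7 and ln(500) = 6.215; z_{0.1} = -1.282, z_{0.83} = 0.9542.
σ = (6.215 − 4.7)/(0.9542 − (-1.282)) = 0.677.
μ = 4.7 − (-1.282)·0.677 = 5.568.

μ ≈ 5.568, σ ≈ 0.677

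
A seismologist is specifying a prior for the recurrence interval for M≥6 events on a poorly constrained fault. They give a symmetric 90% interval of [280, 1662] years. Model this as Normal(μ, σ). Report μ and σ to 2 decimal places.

A symmetric 90% interval runs μ ± z·σ with z = 1.645.
Half-width = 691, so σ = 691/1.645 = 420.10.
μ is the interval midpoint, 971.00.

μ = 971.00, σ = 420.10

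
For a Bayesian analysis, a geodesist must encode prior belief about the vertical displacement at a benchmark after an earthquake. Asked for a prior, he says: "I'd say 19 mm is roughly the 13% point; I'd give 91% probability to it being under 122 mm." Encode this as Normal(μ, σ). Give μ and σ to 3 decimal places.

The p-quantile of Normal(μ,σ) is μ + z_p·σ, with z_{0.13} = -1.126 and z_{0.91} = 1.341.
Eliminate σ: μ = (z₂·x₁ − z₁·x₂)/(z₂ − z₁) = (1.341·19 − (-1.126)·122)/2.467 = 66.025.
Then σ = (x₂ − x₁)/(z₂ − z₁) = (122 − 19)/2.467 = 41.749.

μ = 66.025, σ = 41.749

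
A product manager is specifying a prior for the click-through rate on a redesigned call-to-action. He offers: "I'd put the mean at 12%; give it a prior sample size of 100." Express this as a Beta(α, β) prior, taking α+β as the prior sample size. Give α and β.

Under the effective-sample-size interpretation, Beta(α, β) has prior mean α/(α+β) and prior sample size α+β.
So α+β = 100 and α/(α+β) = 0.12, giving α = 0.12·100 = 12 and β = 100 − 12 = 88.

α = 12, β = 88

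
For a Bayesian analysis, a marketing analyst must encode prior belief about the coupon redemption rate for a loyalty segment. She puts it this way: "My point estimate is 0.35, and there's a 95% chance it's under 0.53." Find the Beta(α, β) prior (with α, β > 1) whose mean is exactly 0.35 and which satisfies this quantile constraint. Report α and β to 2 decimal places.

α ≈ 7.00, β ≈ 13.00

With mean 0.35 fixed, write α = 0.35s, β = 0.65s where s = α+β.
Need P(θ < 0.53) = 0.95 under Beta(0.35s, 0.65s). Normal approximation: (q−m)/√(m(1−m)/s) ≈ z_{0.95} = 1.64, so s ≈ 0.35·0.65·(1.64)²/(0.53−0.35)² = 19.0.
At s = 19.0: P(θ<0.53) ≈ 0.946. Adjusting to match 0.95 gives s ≈ 19.99.
So α = 0.35·19.99 ≈ 7.00, β = 0.65·19.99 ≈ 13.00.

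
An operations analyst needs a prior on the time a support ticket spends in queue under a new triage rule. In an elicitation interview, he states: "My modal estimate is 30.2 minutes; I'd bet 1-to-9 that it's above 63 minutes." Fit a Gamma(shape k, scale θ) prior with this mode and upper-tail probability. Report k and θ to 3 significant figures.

k ≈ 4.55, θ ≈ 8.5

Gamma(k,θ) with k>1 has mode (k−1)θ, so θ = 30.2/(k−1).
Need P(X < 63) = 0.9 with θ tied to k this way. Start at k = 2, θ = 30.2: P(X<63) ≈ 0.617.
Too low — raise k to concentrate. Iterating converges to k ≈ 4.55.
Then θ = 30.2/(4.55−1) ≈ 8.5.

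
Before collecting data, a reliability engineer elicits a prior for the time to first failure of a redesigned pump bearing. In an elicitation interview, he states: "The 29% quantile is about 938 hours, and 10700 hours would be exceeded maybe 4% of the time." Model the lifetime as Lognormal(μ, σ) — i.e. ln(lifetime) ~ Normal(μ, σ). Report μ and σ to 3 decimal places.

If T ~ Lognormal(μ,σ) then ln T ~ Normal(μ,σ), so the p-quantile of ln T is μ + z_p·σ.
ln(938) = 6.844 and ln(10700) = 9.278; z_{0.29} = -0.5534, z_{0.96} = 1.751.
σ = (9.278 − 6.844)/(1.751 − (-0.5534)) = 1.056.
μ = 6.844 − (-0.5534)·1.056 = 7.428.

μ ≈ 7.428, σ ≈ 1.056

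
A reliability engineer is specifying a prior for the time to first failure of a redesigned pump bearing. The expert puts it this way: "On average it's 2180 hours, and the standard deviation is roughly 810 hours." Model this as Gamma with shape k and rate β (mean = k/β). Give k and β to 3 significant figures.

k ≈ 7.24, β ≈ 0.00332

For Gamma(k, rate β): mean = k/β, variance = k/β², so CV = 1/√k.
CV = SD/mean = 810/2180 = 0.3716, hence k = 1/CV² = 7.24.
Then β = k/mean = 7.24/2180 = 0.00332.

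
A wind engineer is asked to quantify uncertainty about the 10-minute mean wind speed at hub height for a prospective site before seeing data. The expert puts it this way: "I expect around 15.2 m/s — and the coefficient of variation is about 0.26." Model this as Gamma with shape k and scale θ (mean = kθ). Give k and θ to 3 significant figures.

For Gamma(k, scale θ): mean = kθ, variance = kθ², so CV = 1/√k.
CV = 0.26, hence k = 1/CV² = 14.8.
Then θ = mean/k = 15.2/14.8 = 1.03.

k ≈ 14.8, θ ≈ 1.03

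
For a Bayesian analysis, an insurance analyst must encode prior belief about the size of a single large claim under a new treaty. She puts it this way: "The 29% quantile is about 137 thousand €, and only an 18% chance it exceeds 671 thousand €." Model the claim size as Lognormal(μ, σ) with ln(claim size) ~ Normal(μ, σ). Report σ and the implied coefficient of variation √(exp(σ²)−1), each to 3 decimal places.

If T ~ Lognormal(μ,σ) then ln T ~ Normal(μ,σ), so the p-quantile of ln T is μ + z_p·σ.
ln(137) = 4.92 and ln(671) = 6.509; z_{0.29} = -0.5534, z_{0.82} = 0.9154.
σ = (6.509 − 4.92)/(0.9154 − (-0.5534)) = 1.082.
μ = 4.92 − (-0.5534)·1.082 = 5.519.
CV = √(exp(σ²)−1) = √(exp(1.1701)−1) = 1.491.

σ ≈ 1.082, CV ≈ 1.491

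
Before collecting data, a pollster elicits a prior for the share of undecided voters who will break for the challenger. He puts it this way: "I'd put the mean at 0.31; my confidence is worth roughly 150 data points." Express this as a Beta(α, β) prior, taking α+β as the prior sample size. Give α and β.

α = 46.5, β = 103.5

Under the effective-sample-size interpretation, Beta(α, β) has prior mean α/(α+β) and prior sample size α+β.
So α+β = 150 and α/(α+β) = 0.31, giving α = 0.31·150 = 46.5 and β = 150 − 46.5 = 103.5.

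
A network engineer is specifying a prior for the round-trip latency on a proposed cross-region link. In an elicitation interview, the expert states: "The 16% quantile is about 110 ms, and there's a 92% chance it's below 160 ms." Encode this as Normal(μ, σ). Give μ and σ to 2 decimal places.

μ = 130.72, σ = 20.84

The p-quantile of Normal(μ,σ) is μ + z_p·σ, with z_{0.16} = -0.9945 and z_{0.92} = 1.405.
Eliminate σ: μ = (z₂·x₁ − z₁·x₂)/(z₂ − z₁) = (1.405·110 − (-0.9945)·160)/2.4 = 130.72.
Then σ = (x₂ − x₁)/(z₂ − z₁) = (160 − 110)/2.4 = 20.84.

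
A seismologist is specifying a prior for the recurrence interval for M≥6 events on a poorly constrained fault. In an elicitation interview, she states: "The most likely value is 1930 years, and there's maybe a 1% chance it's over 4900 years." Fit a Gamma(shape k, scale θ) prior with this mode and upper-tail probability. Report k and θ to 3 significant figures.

k ≈ 6.39, θ ≈ 358

Gamma(k,θ) with k>1 has mode (k−1)θ, so θ = 1930/(k−1).
Need P(X < 4900) = 0.99 with θ tied to k this way. Start at k = 2, θ = 1930: P(X<4900) ≈ 0.721.
Too low — raise k to concentrate. Iterating converges to k ≈ 6.39.
Then θ = 1930/(6.39−1) ≈ 358.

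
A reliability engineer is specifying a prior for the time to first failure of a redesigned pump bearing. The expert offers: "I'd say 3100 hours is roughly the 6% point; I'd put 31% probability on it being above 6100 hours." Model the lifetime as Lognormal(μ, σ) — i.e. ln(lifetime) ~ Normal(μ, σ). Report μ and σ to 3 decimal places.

If T ~ Lognormal(μ,σ) then ln T ~ Normal(μ,σ), so the p-quantile of ln T is μ + z_p·σ.
ln(3100) = 8.039 and ln(6100) = 8.716; z_{0.06} = -1.555, z_{0.69} = 0.4959.
σ = (8.716 − 8.039)/(0.4959 − (-1.555)) = 0.330.
μ = 8.039 − (-1.555)·0.330 = 8.552.

μ ≈ 8.552, σ ≈ 0.330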